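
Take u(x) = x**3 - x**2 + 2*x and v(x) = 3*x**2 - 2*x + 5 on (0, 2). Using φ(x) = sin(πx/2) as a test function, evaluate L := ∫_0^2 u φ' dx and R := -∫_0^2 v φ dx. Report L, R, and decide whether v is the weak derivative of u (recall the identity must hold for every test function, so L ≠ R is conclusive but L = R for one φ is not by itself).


LHS = -24/π + 96/π^3, RHS = -36/π + 96/π^3. No, v is not the weak derivative of u.

u(x) = x**3 - x**2 + 2*x, classical derivative u'(x) = 3*x**2 - 2*x + 2.
φ(x) = sin(πx/2), so φ'(x) = π*cos(π*x/2)/2.
Note φ(0) = φ(2) = 0, so the boundary term u·φ vanishes.
LHS = ∫_0^2 u(x) φ'(x) dx = ∫_0^2 (π*x^3*cos(π*x/2)/2 - π*x^2*cos(π*x/2)/2 + π*x*cos(π*x/2)) dx. Term by term:
  ∫_0^2 π*x*cos(π*x/2) dx = -8/π;  ∫_0^2 π*x^3*cos(π*x/2)/2 dx = -24/π + 96/π^3;  ∫_0^2 -π*x^2*cos(π*x/2)/2 dx = 8/π.
Sum: -8/π + -24/π + 96/π^3 + 8/π = -24/π + 96/π^3.
So LHS = -24/π + 96/π^3.
∫_0^2 v(x) φ(x) dx = ∫_0^2 (3*x^2*sin(π*x/2) - 2*x*sin(π*x/2) + 5*sin(π*x/2)) dx. Term by term:
  ∫_0^2 5*sin(π*x/2) dx = 20/π;  ∫_0^2 -2*x*sin(π*x/2) dx = -8/π;  ∫_0^2 3*x^2*sin(π*x/2) dx = -96/π^3 + 24/π.
Sum: 20/π − 8/π + -96/π^3 + 24/π = -96/π^3 + 36/π.
So RHS = -∫_0^2 v(x) φ(x) dx = -36/π + 96/π^3.
LHS − RHS = 12/π ≠ 0, so the identity fails.
(For a valid weak derivative the identity must hold for EVERY test function, in particular this one. The failure shows v is NOT the weak derivative of u.)
Correct weak derivative would be u'(x) = 3*x**2 - 2*x + 2.


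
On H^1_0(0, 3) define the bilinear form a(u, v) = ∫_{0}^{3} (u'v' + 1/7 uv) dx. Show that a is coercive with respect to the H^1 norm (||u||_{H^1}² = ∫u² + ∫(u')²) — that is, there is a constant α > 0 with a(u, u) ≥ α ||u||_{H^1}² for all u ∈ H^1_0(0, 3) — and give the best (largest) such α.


α = (9/7 + π^2)/(9 + π^2)

Coercivity of a(·,·) on H^1_0(0, 3) means a(u, u) ≥ α ||u||_{H^1}² for every u ∈ H^1_0.
The interval has length L = 3, and Poincaré/coercivity depend only on L. Here a(u, u) = ∫(u')² + (1/7)·∫u².
Here 0 < c = 1/7 < 1. The condition a(u,u) ≥ α||u||_{H^1}² reads (1−α)∫(u')² ≥ (α−c)∫u². Any admissible α is ≤ 1 (rapidly oscillating u have ∫u²/∫(u')² → 0), and α = 1 would force 0 ≥ (1−c)∫u², impossible since c < 1; so 1−α > 0. By the sharp Poincaré inequality on H^1_0 of an interval of length L, ∫(u')² ≥ (π/L)²∫u² with equality for the first sine mode sin(π(x−x₀)/L) (x₀ the left endpoint), so the inequality holds for all u iff (1−α)(π/L)² ≥ α − c, i.e. α ≤ ((π/L)² + c)/((π/L)² + 1) = (1 + c(L/π)²)/(1 + (L/π)²). With (π/L)² = π^2/9 and c = 1/7, the largest admissible constant is α = ((π/L)² + c)/((π/L)² + 1).
Simplifying, α = (9/7 + π^2)/(9 + π^2).


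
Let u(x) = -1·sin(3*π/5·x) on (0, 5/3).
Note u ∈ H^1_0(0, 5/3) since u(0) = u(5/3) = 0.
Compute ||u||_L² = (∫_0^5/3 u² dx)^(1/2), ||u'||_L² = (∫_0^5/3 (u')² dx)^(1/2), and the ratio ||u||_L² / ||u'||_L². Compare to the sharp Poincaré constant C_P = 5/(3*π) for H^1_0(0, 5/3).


||u||_L² / ||u'||_L² = 5/(3*π) = C_P.

u(x) = -1·sin(3*π/5·x), so u'(x) = -3*π*cos(3*π*x/5)/5.
Writing u(x) = A·sin(kπx/L) with A = -1 and k = 1, use ∫_0^L sin²(kπx/L) dx = L/2 and ∫_0^L cos²(kπx/L) dx = L/2.
u² = 1·sin²(3*π/5·x) and (u')² = 9*π^2/25·cos²(3*π/5·x), and each of sin², cos² integrates to L/2 = 5/6 over (0, 5/3).
∫_0^5/3 u² dx = 5/6, so ||u||_L² = sqrt(30)/6.
∫_0^5/3 (u')² dx = 3*π^2/10, so ||u'||_L² = sqrt(30)*π/10.
Ratio ||u||_L² / ||u'||_L² = 5/(3*π).
Sharp Poincaré constant on H^1_0(0, 5/3) is C_P = L/π = 5/(3*π), achieved by sin(3*π/5·x).
This is the k = 1 eigenfunction (up to amplitude), so the ratio equals the sharp Poincaré constant exactly.


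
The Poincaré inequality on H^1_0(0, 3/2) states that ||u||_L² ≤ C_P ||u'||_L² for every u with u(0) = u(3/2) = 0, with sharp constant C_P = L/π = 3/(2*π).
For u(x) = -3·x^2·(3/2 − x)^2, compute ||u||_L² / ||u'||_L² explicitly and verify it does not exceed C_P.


||u||_L² / ||u'||_L² = sqrt(3)/4 < C_P = 3/(2*π).

u(x) = -3·x^2·(3/2 − x)^2, so u'(x) = 3*x*(-8*x^2 + 18*x - 9)/2.
u(x) = -3·x^2·(3/2 − x)^2 vanishes at x = 0 and x = 3/2, so u ∈ H^1_0(0, 3/2). Differentiate via the product rule and integrate the resulting polynomials term by term.
  ∫_0^3/2 u² dx = ∫_0^3/2 (9*x^8 - 54*x^7 + 243*x^6/2 - 243*x^5/2 + 729*x^4/16) dx. Term by term:
    ∫_0^3/2 9*x^8 dx = 19683/512;  ∫_0^3/2 -54*x^7 dx = -177147/1024;  ∫_0^3/2 243*x^6/2 dx = 531441/1792;
    ∫_0^3/2 -243*x^5/2 dx = -59049/256;  ∫_0^3/2 729*x^4/16 dx = 177147/2560.
  Sum: 19683/512 − 177147/1024 + 531441/1792 − 59049/256 + 177147/2560 = 19683/35840.
  ∫_0^3/2 (u')² dx = ∫_0^3/2 (144*x^6 - 648*x^5 + 1053*x^4 - 729*x^3 + 729*x^2/4) dx. Term by term:
    ∫_0^3/2 144*x^6 dx = 19683/56;  ∫_0^3/2 -648*x^5 dx = -19683/16;  ∫_0^3/2 1053*x^4 dx = 255879/160;
    ∫_0^3/2 -729*x^3 dx = -59049/64;  ∫_0^3/2 729*x^2/4 dx = 6561/32.
  Sum: 19683/56 − 19683/16 + 255879/160 − 59049/64 + 6561/32 = 6561/2240.
∫_0^3/2 u² dx = 19683/35840, so ||u||_L² = 81*sqrt(105)/1120.
∫_0^3/2 (u')² dx = 6561/2240, so ||u'||_L² = 81*sqrt(35)/280.
Ratio ||u||_L² / ||u'||_L² = sqrt(3)/4.
Sharp Poincaré constant on H^1_0(0, 3/2) is C_P = L/π = 3/(2*π), achieved by sin(2*π/3·x).
A polynomial bump cannot attain the sharp Poincaré constant (only the first sine eigenfunction does), so the ratio is strictly less than C_P, consistent with ||u||_L² ≤ C_P ||u'||_L².


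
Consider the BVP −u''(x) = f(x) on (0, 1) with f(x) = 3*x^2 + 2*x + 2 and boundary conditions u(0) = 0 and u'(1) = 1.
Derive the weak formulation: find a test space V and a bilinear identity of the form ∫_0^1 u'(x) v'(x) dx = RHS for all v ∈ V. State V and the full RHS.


V = {v ∈ H^1(0, 1) : v(0) = 0} (test functions vanish at x = 0 where u is specified); weak form: ∫_0^1 u'v' dx = ∫_0^1 (3*x^2 + 2*x + 2) v dx + v(1) for all v ∈ V.

Multiply both sides by a test function v and integrate from 0 to 1:
  ∫_0^1 −u''(x) v(x) dx = ∫_0^1 f(x) v(x) dx.
Integrate the LHS by parts once:
  ∫_0^1 −u'' v dx = −[u'(x) v(x)]_0^1 + ∫_0^1 u'(x) v'(x) dx.
Thus ∫_0^1 u'(x) v'(x) dx = ∫_0^1 f(x) v(x) dx + [u'(x) v(x)]_0^1.
Choose V so that boundary terms are either known or forced to vanish.
Mixed BC: u(0) = 0 (Dirichlet) and u'(1) = 1 (Neumann). Define V = {v ∈ H^1(0, 1) : v(0) = 0}. Then [u' v]_0^1 = u'(1)·v(1) − u'(0)·0 = v(1).
Weak formulation: find u (satisfying any essential BC) such that ∫_0^1 u'(x) v'(x) dx = ∫_0^1 f v dx + v(1) for all v ∈ V (Dirichlet at 0 absorbed into V; Neumann datum at x = 1 contributes the boundary term).
Substituting f(x) = 3*x^2 + 2*x + 2, the right-hand side is ∫_0^1 (3*x^2 + 2*x + 2) v dx + v(1).


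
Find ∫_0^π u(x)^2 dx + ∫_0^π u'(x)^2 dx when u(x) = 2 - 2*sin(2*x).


||u||_{H^1(0,π)}^2 = 14*π

u'(x) = -4*cos(2*x).
Expand u² and (u')² and integrate term by term on (0, π), using: for integers n ≥ 1, ∫_0^π sin²(nx) dx = ∫_0^π cos²(nx) dx = π/2; for n ≠ n', ∫_0^π sin(nx)sin(n'x) dx = ∫_0^π cos(nx)cos(n'x) dx = 0; and by product-to-sum, ∫_0^π sin(nx)cos(n'x) dx = ½∫_0^π [sin((n+n')x) + sin((n−n')x)] dx, which is 0 when n+n' is even and 2n/(n²−n'²) when n+n' is odd (it need not vanish on (0, π)). For the constant mode: ∫_0^π 1 dx = π, ∫_0^π cos(nx) dx = 0, ∫_0^π sin(nx) dx = (1−(−1)^n)/n.
  u² squared terms: (2)²·∫1 dx = 4·π = 4*π;  (-2)²·∫sin(2x)² dx = 4·π/2 = 2*π.
  u² cross terms: 2·(2)·(-2)·∫1·sin(2x) dx = -8·(0) = 0.
  So ∫_0^π u² dx = 4*π + 2*π + 0 = 6*π.
  (u')² squared terms: (-4)²·∫cos(2x)² dx = 16·π/2 = 8*π.
  So ∫_0^π (u')² dx = 8*π.
||u||_{H^1}^2 = (6*π) + (8*π) = 14*π.


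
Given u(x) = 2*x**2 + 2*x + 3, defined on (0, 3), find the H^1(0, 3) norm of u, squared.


||u||_{H^1}^2 = 4047/5

The H^1 norm (squared) on an interval (0, L) is
  ||u||_{H^1}^2 = ∫_0^L u(x)^2 dx + ∫_0^L u'(x)^2 dx.
Compute u'(x) = 4*x + 2.
Then u(x)^2 = 4*x**4 + 8*x**3 + 16*x**2 + 12*x + 9 and u'(x)^2 = 16*x**2 + 16*x + 4.
Integrate each monomial from 0 to 3 using ∫_0^3 c·x^n dx = c·3^(n+1)/(n+1):
  ∫_0^3 u(x)^2 dx = ∫_0^3 (4*x^4 + 8*x^3 + 16*x^2 + 12*x + 9) dx. Term by term:
    ∫_0^3 4*x^4 dx = 972/5;  ∫_0^3 8*x^3 dx = 162;  ∫_0^3 16*x^2 dx = 144;
    ∫_0^3 12*x dx = 54;  ∫_0^3 9 dx = 27.
  Sum: 972/5 + 162 + 144 + 54 + 27 = 2907/5.
  ∫_0^3 u'(x)^2 dx = ∫_0^3 (16*x^2 + 16*x + 4) dx. Term by term:
    ∫_0^3 16*x^2 dx = 144;  ∫_0^3 16*x dx = 72;  ∫_0^3 4 dx = 12.
  Sum: 144 + 72 + 12 = 228.
Adding: ||u||_{H^1}^2 = 2907/5 + 228 = 4047/5.


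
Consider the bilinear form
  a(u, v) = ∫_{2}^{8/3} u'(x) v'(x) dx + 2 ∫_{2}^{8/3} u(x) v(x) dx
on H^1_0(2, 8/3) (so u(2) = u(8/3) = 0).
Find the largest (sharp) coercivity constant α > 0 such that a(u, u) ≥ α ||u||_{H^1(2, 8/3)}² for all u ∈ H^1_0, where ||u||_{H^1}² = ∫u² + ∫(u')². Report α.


α = 1

Coercivity of a(·,·) on H^1_0(2, 8/3) means a(u, u) ≥ α ||u||_{H^1}² for every u ∈ H^1_0.
The interval has length L = 2/3, and Poincaré/coercivity depend only on L. Here a(u, u) = ∫(u')² + (2)·∫u².
Here c = 2 ≥ 1, so a(u,u) = ∫(u')² + c∫u² ≥ ∫(u')² + ∫u² = ||u||_{H^1}², i.e. α = 1 works. No larger α is possible: a(u,u) ≥ α||u||_{H^1}² means (1−α)∫(u')² ≥ (α−c)∫u², and for the modes u_n = sin(nπ(x−x₀)/L) (x₀ the left endpoint) one has ∫u_n²/∫(u_n')² = (L/(nπ))² → 0, so a(u_n,u_n)/||u_n||_{H^1}² → 1. Hence the optimal constant is α = 1.
Therefore α = 1.


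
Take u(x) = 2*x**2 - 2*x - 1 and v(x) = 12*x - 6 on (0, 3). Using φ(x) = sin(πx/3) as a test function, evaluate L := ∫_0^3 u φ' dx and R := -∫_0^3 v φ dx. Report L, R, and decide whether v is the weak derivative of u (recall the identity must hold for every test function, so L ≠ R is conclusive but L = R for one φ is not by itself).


LHS = -24/π, RHS = -72/π. No, v is not the weak derivative of u.

u(x) = 2*x**2 - 2*x - 1, classical derivative u'(x) = 4*x - 2.
φ(x) = sin(πx/3), so φ'(x) = π*cos(π*x/3)/3.
Note φ(0) = φ(3) = 0, so the boundary term u·φ vanishes.
LHS = ∫_0^3 u(x) φ'(x) dx = ∫_0^3 (2*π*x^2*cos(π*x/3)/3 - 2*π*x*cos(π*x/3)/3 - π*cos(π*x/3)/3) dx. Term by term:
  ∫_0^3 -π*cos(π*x/3)/3 dx = 0;  ∫_0^3 -2*π*x*cos(π*x/3)/3 dx = 12/π;  ∫_0^3 2*π*x^2*cos(π*x/3)/3 dx = -36/π.
Sum: 0 + 12/π − 36/π = -24/π.
So LHS = -24/π.
∫_0^3 v(x) φ(x) dx = ∫_0^3 (12*x*sin(π*x/3) - 6*sin(π*x/3)) dx. Term by term:
  ∫_0^3 -6*sin(π*x/3) dx = -36/π;  ∫_0^3 12*x*sin(π*x/3) dx = 108/π.
Sum: -36/π + 108/π = 72/π.
So RHS = -∫_0^3 v(x) φ(x) dx = -72/π.
LHS − RHS = 48/π ≠ 0, so the identity fails.
(For a valid weak derivative the identity must hold for EVERY test function, in particular this one. The failure shows v is NOT the weak derivative of u.)
Correct weak derivative would be u'(x) = 4*x - 2.


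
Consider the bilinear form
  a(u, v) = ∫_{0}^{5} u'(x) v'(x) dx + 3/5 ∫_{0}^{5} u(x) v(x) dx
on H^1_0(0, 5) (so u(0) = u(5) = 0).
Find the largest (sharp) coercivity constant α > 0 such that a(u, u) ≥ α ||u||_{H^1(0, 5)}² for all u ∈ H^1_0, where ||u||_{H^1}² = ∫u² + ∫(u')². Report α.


α = (π^2 + 15)/(π^2 + 25)

Coercivity of a(·,·) on H^1_0(0, 5) means a(u, u) ≥ α ||u||_{H^1}² for every u ∈ H^1_0.
The interval has length L = 5, and Poincaré/coercivity depend only on L. Here a(u, u) = ∫(u')² + (3/5)·∫u².
Here 0 < c = 3/5 < 1. The condition a(u,u) ≥ α||u||_{H^1}² reads (1−α)∫(u')² ≥ (α−c)∫u². Any admissible α is ≤ 1 (rapidly oscillating u have ∫u²/∫(u')² → 0), and α = 1 would force 0 ≥ (1−c)∫u², impossible since c < 1; so 1−α > 0. By the sharp Poincaré inequality on H^1_0 of an interval of length L, ∫(u')² ≥ (π/L)²∫u² with equality for the first sine mode sin(π(x−x₀)/L) (x₀ the left endpoint), so the inequality holds for all u iff (1−α)(π/L)² ≥ α − c, i.e. α ≤ ((π/L)² + c)/((π/L)² + 1) = (1 + c(L/π)²)/(1 + (L/π)²). With (π/L)² = π^2/25 and c = 3/5, the largest admissible constant is α = ((π/L)² + c)/((π/L)² + 1).
Simplifying, α = (π^2 + 15)/(π^2 + 25).


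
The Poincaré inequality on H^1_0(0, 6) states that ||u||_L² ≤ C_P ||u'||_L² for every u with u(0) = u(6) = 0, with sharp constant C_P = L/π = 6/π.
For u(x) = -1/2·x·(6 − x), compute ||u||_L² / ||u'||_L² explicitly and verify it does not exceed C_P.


||u||_L² / ||u'||_L² = 3*sqrt(10)/5 < C_P = 6/π.

u(x) = -1/2·x·(6 − x), so u'(x) = x - 3.
u(x) = -1/2·x·(6 − x) vanishes at x = 0 and x = 6, so u ∈ H^1_0(0, 6). Differentiate via the product rule and integrate the resulting polynomials term by term.
  ∫_0^6 u² dx = ∫_0^6 (x^4/4 - 3*x^3 + 9*x^2) dx. Term by term:
    ∫_0^6 x^4/4 dx = 1944/5;  ∫_0^6 -3*x^3 dx = -972;  ∫_0^6 9*x^2 dx = 648.
  Sum: 1944/5 − 972 + 648 = 324/5.
  ∫_0^6 (u')² dx = ∫_0^6 (x^2 - 6*x + 9) dx. Term by term:
    ∫_0^6 x^2 dx = 72;  ∫_0^6 -6*x dx = -108;  ∫_0^6 9 dx = 54.
  Sum: 72 − 108 + 54 = 18.
∫_0^6 u² dx = 324/5, so ||u||_L² = 18*sqrt(5)/5.
∫_0^6 (u')² dx = 18, so ||u'||_L² = 3*sqrt(2).
Ratio ||u||_L² / ||u'||_L² = 3*sqrt(10)/5.
Sharp Poincaré constant on H^1_0(0, 6) is C_P = L/π = 6/π, achieved by sin(π/6·x).
A polynomial bump cannot attain the sharp Poincaré constant (only the first sine eigenfunction does), so the ratio is strictly less than C_P, consistent with ||u||_L² ≤ C_P ||u'||_L².


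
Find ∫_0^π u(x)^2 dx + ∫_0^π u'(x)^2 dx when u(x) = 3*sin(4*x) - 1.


||u||_{H^1(0,π)}^2 = 155*π/2

u'(x) = 12*cos(4*x).
Expand u² and (u')² and integrate term by term on (0, π), using: for integers n ≥ 1, ∫_0^π sin²(nx) dx = ∫_0^π cos²(nx) dx = π/2; for n ≠ n', ∫_0^π sin(nx)sin(n'x) dx = ∫_0^π cos(nx)cos(n'x) dx = 0; and by product-to-sum, ∫_0^π sin(nx)cos(n'x) dx = ½∫_0^π [sin((n+n')x) + sin((n−n')x)] dx, which is 0 when n+n' is even and 2n/(n²−n'²) when n+n' is odd (it need not vanish on (0, π)). For the constant mode: ∫_0^π 1 dx = π, ∫_0^π cos(nx) dx = 0, ∫_0^π sin(nx) dx = (1−(−1)^n)/n.
  u² squared terms: (-1)²·∫1 dx = 1·π = π;  (3)²·∫sin(4x)² dx = 9·π/2 = 9*π/2.
  u² cross terms: 2·(-1)·(3)·∫1·sin(4x) dx = -6·(0) = 0.
  So ∫_0^π u² dx = π + 9*π/2 + 0 = 11*π/2.
  (u')² squared terms: (12)²·∫cos(4x)² dx = 144·π/2 = 72*π.
  So ∫_0^π (u')² dx = 72*π.
||u||_{H^1}^2 = (11*π/2) + (72*π) = 155*π/2.


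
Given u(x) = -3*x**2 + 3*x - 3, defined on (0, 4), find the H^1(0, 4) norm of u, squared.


||u||_{H^1}^2 = 8376/5

The H^1 norm (squared) on an interval (0, L) is
  ||u||_{H^1}^2 = ∫_0^L u(x)^2 dx + ∫_0^L u'(x)^2 dx.
Compute u'(x) = 3 - 6*x.
Then u(x)^2 = 9*x**4 - 18*x**3 + 27*x**2 - 18*x + 9 and u'(x)^2 = 36*x**2 - 36*x + 9.
Integrate each monomial from 0 to 4 using ∫_0^4 c·x^n dx = c·4^(n+1)/(n+1):
  ∫_0^4 u(x)^2 dx = ∫_0^4 (9*x^4 - 18*x^3 + 27*x^2 - 18*x + 9) dx. Term by term:
    ∫_0^4 9*x^4 dx = 9216/5;  ∫_0^4 -18*x^3 dx = -1152;  ∫_0^4 27*x^2 dx = 576;
    ∫_0^4 -18*x dx = -144;  ∫_0^4 9 dx = 36.
  Sum: 9216/5 − 1152 + 576 − 144 + 36 = 5796/5.
  ∫_0^4 u'(x)^2 dx = ∫_0^4 (36*x^2 - 36*x + 9) dx. Term by term:
    ∫_0^4 36*x^2 dx = 768;  ∫_0^4 -36*x dx = -288;  ∫_0^4 9 dx = 36.
  Sum: 768 − 288 + 36 = 516.
Adding: ||u||_{H^1}^2 = 5796/5 + 516 = 8376/5.


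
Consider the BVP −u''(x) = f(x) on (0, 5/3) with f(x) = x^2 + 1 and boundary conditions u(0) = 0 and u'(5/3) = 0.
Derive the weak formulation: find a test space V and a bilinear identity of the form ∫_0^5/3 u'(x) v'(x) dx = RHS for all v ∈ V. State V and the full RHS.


V = {v ∈ H^1(0, 5/3) : v(0) = 0} (test functions vanish at x = 0 where u is specified); weak form: ∫_0^5/3 u'v' dx = ∫_0^5/3 (x^2 + 1) v dx for all v ∈ V.

Multiply both sides by a test function v and integrate from 0 to 5/3:
  ∫_0^5/3 −u''(x) v(x) dx = ∫_0^5/3 f(x) v(x) dx.
Integrate the LHS by parts once:
  ∫_0^5/3 −u'' v dx = −[u'(x) v(x)]_0^5/3 + ∫_0^5/3 u'(x) v'(x) dx.
Thus ∫_0^5/3 u'(x) v'(x) dx = ∫_0^5/3 f(x) v(x) dx + [u'(x) v(x)]_0^5/3.
Choose V so that boundary terms are either known or forced to vanish.
Mixed BC: u(0) = 0 (Dirichlet) and u'(5/3) = 0 (Neumann). Define V = {v ∈ H^1(0, 5/3) : v(0) = 0}. Then [u' v]_0^5/3 = u'(5/3)·v(5/3) − u'(0)·0 = 0.
Weak formulation: find u (satisfying any essential BC) such that ∫_0^5/3 u'(x) v'(x) dx = ∫_0^5/3 f v dx for all v ∈ V (Dirichlet at 0 absorbed into V; the Neumann datum at x = 5/3 is zero, so no boundary term remains).
Substituting f(x) = x^2 + 1, the right-hand side is ∫_0^5/3 (x^2 + 1) v dx.


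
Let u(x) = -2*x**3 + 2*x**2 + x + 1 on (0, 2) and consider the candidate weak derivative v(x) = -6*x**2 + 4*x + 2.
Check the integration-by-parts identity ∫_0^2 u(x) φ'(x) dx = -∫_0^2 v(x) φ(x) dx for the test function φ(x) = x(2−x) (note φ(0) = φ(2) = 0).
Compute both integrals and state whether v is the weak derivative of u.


LHS = 44/15, RHS = 8/5. No, v is not the weak derivative of u.

u(x) = -2*x**3 + 2*x**2 + x + 1, classical derivative u'(x) = -6*x**2 + 4*x + 1.
φ(x) = x(2−x), so φ'(x) = 2 - 2*x.
Note φ(0) = φ(2) = 0, so the boundary term u·φ vanishes.
LHS = ∫_0^2 u(x) φ'(x) dx = ∫_0^2 (4*x^4 - 8*x^3 + 2*x^2 + 2) dx. Term by term:
  ∫_0^2 4*x^4 dx = 128/5;  ∫_0^2 -8*x^3 dx = -32;  ∫_0^2 2*x^2 dx = 16/3;
  ∫_0^2 2 dx = 4.
Sum: 128/5 − 32 + 16/3 + 4 = 44/15.
So LHS = 44/15.
∫_0^2 v(x) φ(x) dx = ∫_0^2 (6*x^4 - 16*x^3 + 6*x^2 + 4*x) dx. Term by term:
  ∫_0^2 6*x^4 dx = 192/5;  ∫_0^2 -16*x^3 dx = -64;  ∫_0^2 6*x^2 dx = 16;
  ∫_0^2 4*x dx = 8.
Sum: 192/5 − 64 + 16 + 8 = -8/5.
So RHS = -∫_0^2 v(x) φ(x) dx = 8/5.
LHS − RHS = 4/3 ≠ 0, so the identity fails.
(For a valid weak derivative the identity must hold for EVERY test function, in particular this one. The failure shows v is NOT the weak derivative of u.)
Correct weak derivative would be u'(x) = -6*x**2 + 4*x + 1.


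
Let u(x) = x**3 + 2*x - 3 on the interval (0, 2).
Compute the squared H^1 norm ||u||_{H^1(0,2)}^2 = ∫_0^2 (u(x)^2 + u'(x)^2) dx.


||u||_{H^1}^2 = 12826/105

The H^1 norm (squared) on an interval (0, L) is
  ||u||_{H^1}^2 = ∫_0^L u(x)^2 dx + ∫_0^L u'(x)^2 dx.
Compute u'(x) = 3*x**2 + 2.
Then u(x)^2 = x**6 + 4*x**4 - 6*x**3 + 4*x**2 - 12*x + 9 and u'(x)^2 = 9*x**4 + 12*x**2 + 4.
Integrate each monomial from 0 to 2 using ∫_0^2 c·x^n dx = c·2^(n+1)/(n+1):
  ∫_0^2 u(x)^2 dx = ∫_0^2 (x^6 + 4*x^4 - 6*x^3 + 4*x^2 - 12*x + 9) dx. Term by term:
    ∫_0^2 x^6 dx = 128/7;  ∫_0^2 4*x^4 dx = 128/5;  ∫_0^2 -6*x^3 dx = -24;
    ∫_0^2 4*x^2 dx = 32/3;  ∫_0^2 -12*x dx = -24;  ∫_0^2 9 dx = 18.
  Sum: 128/7 + 128/5 − 24 + 32/3 − 24 + 18 = 2578/105.
  ∫_0^2 u'(x)^2 dx = ∫_0^2 (9*x^4 + 12*x^2 + 4) dx. Term by term:
    ∫_0^2 9*x^4 dx = 288/5;  ∫_0^2 12*x^2 dx = 32;  ∫_0^2 4 dx = 8.
  Sum: 288/5 + 32 + 8 = 488/5.
Adding: ||u||_{H^1}^2 = 2578/105 + 488/5 = 12826/105.


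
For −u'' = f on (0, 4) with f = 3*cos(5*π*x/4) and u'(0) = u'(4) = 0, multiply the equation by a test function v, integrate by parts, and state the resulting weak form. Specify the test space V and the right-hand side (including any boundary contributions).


V = H^1(0, 4) (no boundary constraint on v; u is determined up to an additive constant); weak form: ∫_0^4 u'v' dx = ∫_0^4 (3*cos(5*π*x/4)) v dx for all v ∈ V.

Multiply both sides by a test function v and integrate from 0 to 4:
  ∫_0^4 −u''(x) v(x) dx = ∫_0^4 f(x) v(x) dx.
Integrate the LHS by parts once:
  ∫_0^4 −u'' v dx = −[u'(x) v(x)]_0^4 + ∫_0^4 u'(x) v'(x) dx.
Thus ∫_0^4 u'(x) v'(x) dx = ∫_0^4 f(x) v(x) dx + [u'(x) v(x)]_0^4.
Choose V so that boundary terms are either known or forced to vanish.
u has homogeneous Neumann: u'(0) = u'(4) = 0. So [u' v]_0^4 = 0·v(4) − 0·v(0) = 0 for any v; take V = H^1(0, 4).
Weak formulation: find u (satisfying any essential BC) such that ∫_0^4 u'(x) v'(x) dx = ∫_0^4 f v dx for all v ∈ V (homogeneous Neumann, so boundary terms vanish).
Substituting f(x) = 3*cos(5*π*x/4), the right-hand side is ∫_0^4 (3*cos(5*π*x/4)) v dx.
Compatibility check (pure Neumann): taking v ≡ 1 ∈ V gives 0 = ∫_0^4 f dx + (0) − (0), i.e. ∫_0^4 f dx must equal u'(0) − u'(4) = 0. Indeed ∫_0^4 (3*cos(5*π*x/4)) dx = 0, so the data are compatible. The solution is then unique only up to an additive constant (fix it e.g. by requiring ∫_0^4 u dx = 0).


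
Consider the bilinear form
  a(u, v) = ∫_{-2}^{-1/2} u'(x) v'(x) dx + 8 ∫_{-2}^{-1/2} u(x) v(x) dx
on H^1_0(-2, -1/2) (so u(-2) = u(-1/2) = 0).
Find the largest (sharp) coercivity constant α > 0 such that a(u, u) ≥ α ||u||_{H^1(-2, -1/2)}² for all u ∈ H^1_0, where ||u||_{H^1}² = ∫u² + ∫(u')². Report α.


α = 1

Coercivity of a(·,·) on H^1_0(-2, -1/2) means a(u, u) ≥ α ||u||_{H^1}² for every u ∈ H^1_0.
The interval has length L = 3/2, and Poincaré/coercivity depend only on L. Here a(u, u) = ∫(u')² + (8)·∫u².
Here c = 8 ≥ 1, so a(u,u) = ∫(u')² + c∫u² ≥ ∫(u')² + ∫u² = ||u||_{H^1}², i.e. α = 1 works. No larger α is possible: a(u,u) ≥ α||u||_{H^1}² means (1−α)∫(u')² ≥ (α−c)∫u², and for the modes u_n = sin(nπ(x−x₀)/L) (x₀ the left endpoint) one has ∫u_n²/∫(u_n')² = (L/(nπ))² → 0, so a(u_n,u_n)/||u_n||_{H^1}² → 1. Hence the optimal constant is α = 1.
Therefore α = 1.


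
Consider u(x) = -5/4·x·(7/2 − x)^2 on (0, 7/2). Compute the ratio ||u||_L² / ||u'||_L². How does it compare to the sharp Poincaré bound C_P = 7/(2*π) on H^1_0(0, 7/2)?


||u||_L² / ||u'||_L² = sqrt(14)/4 < C_P = 7/(2*π).

u(x) = -5/4·x·(7/2 − x)^2, so u'(x) = -15*x^2/4 + 35*x/2 - 245/16.
u(x) = -5/4·x·(7/2 − x)^2 vanishes at x = 0 and x = 7/2, so u ∈ H^1_0(0, 7/2). Differentiate via the product rule and integrate the resulting polynomials term by term.
  ∫_0^7/2 u² dx = ∫_0^7/2 (25*x^6/16 - 175*x^5/8 + 3675*x^4/32 - 8575*x^3/32 + 60025*x^2/256) dx. Term by term:
    ∫_0^7/2 25*x^6/16 dx = 2941225/2048;  ∫_0^7/2 -175*x^5/8 dx = -20588575/3072;  ∫_0^7/2 3675*x^4/32 dx = 12353145/1024;
    ∫_0^7/2 -8575*x^3/32 dx = -20588575/2048;  ∫_0^7/2 60025*x^2/256 dx = 20588575/6144.
  Sum: 2941225/2048 − 20588575/3072 + 12353145/1024 − 20588575/2048 + 20588575/6144 = 588245/6144.
  ∫_0^7/2 (u')² dx = ∫_0^7/2 (225*x^4/16 - 525*x^3/4 + 13475*x^2/32 - 8575*x/16 + 60025/256) dx. Term by term:
    ∫_0^7/2 225*x^4/16 dx = 756315/512;  ∫_0^7/2 -525*x^3/4 dx = -1260525/256;  ∫_0^7/2 13475*x^2/32 dx = 4621925/768;
    ∫_0^7/2 -8575*x/16 dx = -420175/128;  ∫_0^7/2 60025/256 dx = 420175/512.
  Sum: 756315/512 − 1260525/256 + 4621925/768 − 420175/128 + 420175/512 = 84035/768.
∫_0^7/2 u² dx = 588245/6144, so ||u||_L² = 343*sqrt(30)/192.
∫_0^7/2 (u')² dx = 84035/768, so ||u'||_L² = 49*sqrt(105)/48.
Ratio ||u||_L² / ||u'||_L² = sqrt(14)/4.
Sharp Poincaré constant on H^1_0(0, 7/2) is C_P = L/π = 7/(2*π), achieved by sin(2*π/7·x).
A polynomial bump cannot attain the sharp Poincaré constant (only the first sine eigenfunction does), so the ratio is strictly less than C_P, consistent with ||u||_L² ≤ C_P ||u'||_L².


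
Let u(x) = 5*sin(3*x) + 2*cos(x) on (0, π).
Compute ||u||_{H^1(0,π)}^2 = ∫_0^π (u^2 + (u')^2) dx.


||u||_{H^1(0,π)}^2 = 129*π

u'(x) = -2*sin(x) + 15*cos(3*x).
Expand u² and (u')² and integrate term by term on (0, π), using: for integers n ≥ 1, ∫_0^π sin²(nx) dx = ∫_0^π cos²(nx) dx = π/2; for n ≠ n', ∫_0^π sin(nx)sin(n'x) dx = ∫_0^π cos(nx)cos(n'x) dx = 0; and by product-to-sum, ∫_0^π sin(nx)cos(n'x) dx = ½∫_0^π [sin((n+n')x) + sin((n−n')x)] dx, which is 0 when n+n' is even and 2n/(n²−n'²) when n+n' is odd (it need not vanish on (0, π)).
  u² squared terms: (2)²·∫cos(x)² dx = 4·π/2 = 2*π;  (5)²·∫sin(3x)² dx = 25·π/2 = 25*π/2.
  u² cross terms: 2·(2)·(5)·∫cos(x)·sin(3x) dx = 20·(0) = 0.
  So ∫_0^π u² dx = 2*π + 25*π/2 + 0 = 29*π/2.
  (u')² squared terms: (-2)²·∫sin(x)² dx = 4·π/2 = 2*π;  (15)²·∫cos(3x)² dx = 225·π/2 = 225*π/2.
  (u')² cross terms: 2·(-2)·(15)·∫sin(x)·cos(3x) dx = -60·(0) = 0.
  So ∫_0^π (u')² dx = 2*π + 225*π/2 + 0 = 229*π/2.
||u||_{H^1}^2 = (29*π/2) + (229*π/2) = 129*π.


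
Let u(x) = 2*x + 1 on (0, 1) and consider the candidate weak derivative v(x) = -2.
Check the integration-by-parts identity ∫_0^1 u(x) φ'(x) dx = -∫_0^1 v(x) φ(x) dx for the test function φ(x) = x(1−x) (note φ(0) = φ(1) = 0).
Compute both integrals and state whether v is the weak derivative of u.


LHS = -1/3, RHS = 1/3. No, v is not the weak derivative of u.

u(x) = 2*x + 1, classical derivative u'(x) = 2.
φ(x) = x(1−x), so φ'(x) = 1 - 2*x.
Note φ(0) = φ(1) = 0, so the boundary term u·φ vanishes.
LHS = ∫_0^1 u(x) φ'(x) dx = ∫_0^1 (1 - 4*x^2) dx. Term by term:
  ∫_0^1 -4*x^2 dx = -4/3;  ∫_0^1 1 dx = 1.
Sum: -4/3 + 1 = -1/3.
So LHS = -1/3.
∫_0^1 v(x) φ(x) dx = ∫_0^1 (2*x^2 - 2*x) dx. Term by term:
  ∫_0^1 2*x^2 dx = 2/3;  ∫_0^1 -2*x dx = -1.
Sum: 2/3 − 1 = -1/3.
So RHS = -∫_0^1 v(x) φ(x) dx = 1/3.
LHS − RHS = -2/3 ≠ 0, so the identity fails.
(For a valid weak derivative the identity must hold for EVERY test function, in particular this one. The failure shows v is NOT the weak derivative of u.)
Correct weak derivative would be u'(x) = 2.


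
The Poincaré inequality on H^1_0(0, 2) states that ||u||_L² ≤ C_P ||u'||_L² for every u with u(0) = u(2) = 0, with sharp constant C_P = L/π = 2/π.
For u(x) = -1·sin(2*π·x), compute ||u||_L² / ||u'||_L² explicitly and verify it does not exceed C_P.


||u||_L² / ||u'||_L² = 1/(2*π) < C_P = 2/π.

u(x) = -1·sin(2*π·x), so u'(x) = -2*π*cos(2*π*x).
Writing u(x) = A·sin(kπx/L) with A = -1 and k = 4, use ∫_0^L sin²(kπx/L) dx = L/2 and ∫_0^L cos²(kπx/L) dx = L/2.
u² = 1·sin²(2*π·x) and (u')² = 4*π^2·cos²(2*π·x), and each of sin², cos² integrates to L/2 = 1 over (0, 2).
∫_0^2 u² dx = 1, so ||u||_L² = 1.
∫_0^2 (u')² dx = 4*π^2, so ||u'||_L² = 2*π.
Ratio ||u||_L² / ||u'||_L² = 1/(2*π).
Sharp Poincaré constant on H^1_0(0, 2) is C_P = L/π = 2/π, achieved by sin(π/2·x).
This is the k = 4 harmonic; the ratio L/(kπ) is strictly less than C_P = L/π, consistent with the sharp inequality ||u||_L² ≤ C_P ||u'||_L².


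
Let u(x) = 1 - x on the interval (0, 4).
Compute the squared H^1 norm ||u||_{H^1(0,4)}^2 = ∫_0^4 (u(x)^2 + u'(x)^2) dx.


||u||_{H^1}^2 = 40/3

The H^1 norm (squared) on an interval (0, L) is
  ||u||_{H^1}^2 = ∫_0^L u(x)^2 dx + ∫_0^L u'(x)^2 dx.
Compute u'(x) = -1.
Then u(x)^2 = x**2 - 2*x + 1 and u'(x)^2 = 1.
Integrate each monomial from 0 to 4 using ∫_0^4 c·x^n dx = c·4^(n+1)/(n+1):
  ∫_0^4 u(x)^2 dx = ∫_0^4 (x^2 - 2*x + 1) dx. Term by term:
    ∫_0^4 x^2 dx = 64/3;  ∫_0^4 -2*x dx = -16;  ∫_0^4 1 dx = 4.
  Sum: 64/3 − 16 + 4 = 28/3.
  ∫_0^4 u'(x)^2 dx = ∫_0^4 (1) dx. Term by term:
    ∫_0^4 1 dx = 4.
Adding: ||u||_{H^1}^2 = 28/3 + 4 = 40/3.


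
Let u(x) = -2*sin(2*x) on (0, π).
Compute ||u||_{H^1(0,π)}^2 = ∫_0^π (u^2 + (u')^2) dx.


||u||_{H^1(0,π)}^2 = 10*π

u'(x) = -4*cos(2*x).
Expand u² and (u')² and integrate term by term on (0, π), using: for integers n ≥ 1, ∫_0^π sin²(nx) dx = ∫_0^π cos²(nx) dx = π/2; for n ≠ n', ∫_0^π sin(nx)sin(n'x) dx = ∫_0^π cos(nx)cos(n'x) dx = 0; and by product-to-sum, ∫_0^π sin(nx)cos(n'x) dx = ½∫_0^π [sin((n+n')x) + sin((n−n')x)] dx, which is 0 when n+n' is even and 2n/(n²−n'²) when n+n' is odd (it need not vanish on (0, π)).
  u² squared terms: (-2)²·∫sin(2x)² dx = 4·π/2 = 2*π.
  So ∫_0^π u² dx = 2*π.
  (u')² squared terms: (-4)²·∫cos(2x)² dx = 16·π/2 = 8*π.
  So ∫_0^π (u')² dx = 8*π.
||u||_{H^1}^2 = (2*π) + (8*π) = 10*π.


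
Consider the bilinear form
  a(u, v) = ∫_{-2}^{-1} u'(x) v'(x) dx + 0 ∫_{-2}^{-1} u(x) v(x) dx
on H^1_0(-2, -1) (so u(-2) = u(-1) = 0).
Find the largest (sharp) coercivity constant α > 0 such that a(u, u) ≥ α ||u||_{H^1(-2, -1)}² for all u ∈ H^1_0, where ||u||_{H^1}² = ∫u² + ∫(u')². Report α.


α = π^2/(1 + π^2)

Coercivity of a(·,·) on H^1_0(-2, -1) means a(u, u) ≥ α ||u||_{H^1}² for every u ∈ H^1_0.
The interval has length L = 1, and Poincaré/coercivity depend only on L. Here a(u, u) = ∫(u')² + (0)·∫u².
Here c = 0, so a(u,u) = ∫(u')² alone. The condition a(u,u) ≥ α||u||_{H^1}² reads (1−α)∫(u')² ≥ (α−c)∫u². Any admissible α is ≤ 1 (rapidly oscillating u have ∫u²/∫(u')² → 0), and α = 1 would force 0 ≥ (1−c)∫u², impossible since c < 1; so 1−α > 0. By the sharp Poincaré inequality on H^1_0 of an interval of length L, ∫(u')² ≥ (π/L)²∫u² with equality for the first sine mode sin(π(x−x₀)/L) (x₀ the left endpoint), so the inequality holds for all u iff (1−α)(π/L)² ≥ α − c, i.e. α ≤ ((π/L)² + c)/((π/L)² + 1) = (1 + c(L/π)²)/(1 + (L/π)²). (Direct route, valid since c ≤ 0: Poincaré gives c∫u² ≥ c(L/π)²∫(u')², so a(u,u) ≥ (1 + c(L/π)²)∫(u')², while ||u||_{H^1}² ≤ (1 + (L/π)²)∫(u')²; dividing yields the same α.) With (π/L)² = π^2 and c = 0, the largest admissible constant is α = ((π/L)² + c)/((π/L)² + 1).
Simplifying, α = π^2/(1 + π^2).


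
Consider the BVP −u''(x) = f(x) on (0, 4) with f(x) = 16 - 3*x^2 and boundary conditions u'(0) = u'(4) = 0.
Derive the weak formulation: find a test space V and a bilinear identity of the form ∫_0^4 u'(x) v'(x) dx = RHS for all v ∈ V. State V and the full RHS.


V = H^1(0, 4) (no boundary constraint on v; u is determined up to an additive constant); weak form: ∫_0^4 u'v' dx = ∫_0^4 (16 - 3*x^2) v dx for all v ∈ V.

Multiply both sides by a test function v and integrate from 0 to 4:
  ∫_0^4 −u''(x) v(x) dx = ∫_0^4 f(x) v(x) dx.
Integrate the LHS by parts once:
  ∫_0^4 −u'' v dx = −[u'(x) v(x)]_0^4 + ∫_0^4 u'(x) v'(x) dx.
Thus ∫_0^4 u'(x) v'(x) dx = ∫_0^4 f(x) v(x) dx + [u'(x) v(x)]_0^4.
Choose V so that boundary terms are either known or forced to vanish.
u has homogeneous Neumann: u'(0) = u'(4) = 0. So [u' v]_0^4 = 0·v(4) − 0·v(0) = 0 for any v; take V = H^1(0, 4).
Weak formulation: find u (satisfying any essential BC) such that ∫_0^4 u'(x) v'(x) dx = ∫_0^4 f v dx for all v ∈ V (homogeneous Neumann, so boundary terms vanish).
Substituting f(x) = 16 - 3*x^2, the right-hand side is ∫_0^4 (16 - 3*x^2) v dx.
Compatibility check (pure Neumann): taking v ≡ 1 ∈ V gives 0 = ∫_0^4 f dx + (0) − (0), i.e. ∫_0^4 f dx must equal u'(0) − u'(4) = 0. Indeed ∫_0^4 (16 - 3*x^2) dx = 0, so the data are compatible. The solution is then unique only up to an additive constant (fix it e.g. by requiring ∫_0^4 u dx = 0).


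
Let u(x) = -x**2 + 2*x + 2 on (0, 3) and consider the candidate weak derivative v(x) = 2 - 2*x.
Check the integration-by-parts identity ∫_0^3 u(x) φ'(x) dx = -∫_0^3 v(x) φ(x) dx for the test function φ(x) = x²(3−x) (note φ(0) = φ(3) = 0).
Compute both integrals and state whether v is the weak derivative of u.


LHS = 54/5, RHS = 54/5. Yes, v = u' weakly.

u(x) = -x**2 + 2*x + 2, classical derivative u'(x) = 2 - 2*x.
φ(x) = x²(3−x), so φ'(x) = 3*x*(2 - x).
Note φ(0) = φ(3) = 0, so the boundary term u·φ vanishes.
LHS = ∫_0^3 u(x) φ'(x) dx = ∫_0^3 (3*x^4 - 12*x^3 + 6*x^2 + 12*x) dx. Term by term:
  ∫_0^3 3*x^4 dx = 729/5;  ∫_0^3 -12*x^3 dx = -243;  ∫_0^3 6*x^2 dx = 54;
  ∫_0^3 12*x dx = 54.
Sum: 729/5 − 243 + 54 + 54 = 54/5.
So LHS = 54/5.
∫_0^3 v(x) φ(x) dx = ∫_0^3 (2*x^4 - 8*x^3 + 6*x^2) dx. Term by term:
  ∫_0^3 2*x^4 dx = 486/5;  ∫_0^3 -8*x^3 dx = -162;  ∫_0^3 6*x^2 dx = 54.
Sum: 486/5 − 162 + 54 = -54/5.
So RHS = -∫_0^3 v(x) φ(x) dx = 54/5.
LHS = RHS, so the identity holds for this test φ.
Moreover u is smooth here and v(x) = u'(x) = 2 - 2*x pointwise, so the identity holds for every test function. Hence v is the weak derivative of u.


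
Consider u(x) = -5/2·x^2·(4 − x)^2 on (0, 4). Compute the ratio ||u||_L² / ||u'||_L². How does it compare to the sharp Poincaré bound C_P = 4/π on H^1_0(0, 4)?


||u||_L² / ||u'||_L² = 2*sqrt(3)/3 < C_P = 4/π.

u(x) = -5/2·x^2·(4 − x)^2, so u'(x) = 10*x*(-x^2 + 6*x - 8).
u(x) = -5/2·x^2·(4 − x)^2 vanishes at x = 0 and x = 4, so u ∈ H^1_0(0, 4). Differentiate via the product rule and integrate the resulting polynomials term by term.
  ∫_0^4 u² dx = ∫_0^4 (25*x^8/4 - 100*x^7 + 600*x^6 - 1600*x^5 + 1600*x^4) dx. Term by term:
    ∫_0^4 25*x^8/4 dx = 1638400/9;  ∫_0^4 -100*x^7 dx = -819200;  ∫_0^4 600*x^6 dx = 9830400/7;
    ∫_0^4 -1600*x^5 dx = -3276800/3;  ∫_0^4 1600*x^4 dx = 327680.
  Sum: 1638400/9 − 819200 + 9830400/7 − 3276800/3 + 327680 = 163840/63.
  ∫_0^4 (u')² dx = ∫_0^4 (100*x^6 - 1200*x^5 + 5200*x^4 - 9600*x^3 + 6400*x^2) dx. Term by term:
    ∫_0^4 100*x^6 dx = 1638400/7;  ∫_0^4 -1200*x^5 dx = -819200;  ∫_0^4 5200*x^4 dx = 1064960;
    ∫_0^4 -9600*x^3 dx = -614400;  ∫_0^4 6400*x^2 dx = 409600/3.
  Sum: 1638400/7 − 819200 + 1064960 − 614400 + 409600/3 = 40960/21.
∫_0^4 u² dx = 163840/63, so ||u||_L² = 128*sqrt(70)/21.
∫_0^4 (u')² dx = 40960/21, so ||u'||_L² = 64*sqrt(210)/21.
Ratio ||u||_L² / ||u'||_L² = 2*sqrt(3)/3.
Sharp Poincaré constant on H^1_0(0, 4) is C_P = L/π = 4/π, achieved by sin(π/4·x).
A polynomial bump cannot attain the sharp Poincaré constant (only the first sine eigenfunction does), so the ratio is strictly less than C_P, consistent with ||u||_L² ≤ C_P ||u'||_L².


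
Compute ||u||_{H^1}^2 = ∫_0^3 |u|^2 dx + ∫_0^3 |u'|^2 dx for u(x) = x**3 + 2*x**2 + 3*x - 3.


||u||_{H^1}^2 = 188253/70

The H^1 norm (squared) on an interval (0, L) is
  ||u||_{H^1}^2 = ∫_0^L u(x)^2 dx + ∫_0^L u'(x)^2 dx.
Compute u'(x) = 3*x**2 + 4*x + 3.
Then u(x)^2 = x**6 + 4*x**5 + 10*x**4 + 6*x**3 - 3*x**2 - 18*x + 9 and u'(x)^2 = 9*x**4 + 24*x**3 + 34*x**2 + 24*x + 9.
Integrate each monomial from 0 to 3 using ∫_0^3 c·x^n dx = c·3^(n+1)/(n+1):
  ∫_0^3 u(x)^2 dx = ∫_0^3 (x^6 + 4*x^5 + 10*x^4 + 6*x^3 - 3*x^2 - 18*x + 9) dx. Term by term:
    ∫_0^3 x^6 dx = 2187/7;  ∫_0^3 4*x^5 dx = 486;  ∫_0^3 10*x^4 dx = 486;
    ∫_0^3 6*x^3 dx = 243/2;  ∫_0^3 -3*x^2 dx = -27;  ∫_0^3 -18*x dx = -81;
    ∫_0^3 9 dx = 27.
  Sum: 2187/7 + 486 + 486 + 243/2 − 27 − 81 + 27 = 18549/14.
  ∫_0^3 u'(x)^2 dx = ∫_0^3 (9*x^4 + 24*x^3 + 34*x^2 + 24*x + 9) dx. Term by term:
    ∫_0^3 9*x^4 dx = 2187/5;  ∫_0^3 24*x^3 dx = 486;  ∫_0^3 34*x^2 dx = 306;
    ∫_0^3 24*x dx = 108;  ∫_0^3 9 dx = 27.
  Sum: 2187/5 + 486 + 306 + 108 + 27 = 6822/5.
Adding: ||u||_{H^1}^2 = 18549/14 + 6822/5 = 188253/70.


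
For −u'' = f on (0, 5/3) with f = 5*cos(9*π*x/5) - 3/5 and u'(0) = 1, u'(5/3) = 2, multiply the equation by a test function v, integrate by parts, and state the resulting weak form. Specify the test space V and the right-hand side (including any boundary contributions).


V = H^1(0, 5/3) (v unrestricted at boundary; u is determined up to an additive constant); weak form: ∫_0^5/3 u'v' dx = ∫_0^5/3 (5*cos(9*π*x/5) - 3/5) v dx + 2·v(5/3) − v(0) for all v ∈ V.

Multiply both sides by a test function v and integrate from 0 to 5/3:
  ∫_0^5/3 −u''(x) v(x) dx = ∫_0^5/3 f(x) v(x) dx.
Integrate the LHS by parts once:
  ∫_0^5/3 −u'' v dx = −[u'(x) v(x)]_0^5/3 + ∫_0^5/3 u'(x) v'(x) dx.
Thus ∫_0^5/3 u'(x) v'(x) dx = ∫_0^5/3 f(x) v(x) dx + [u'(x) v(x)]_0^5/3.
Choose V so that boundary terms are either known or forced to vanish.
u has inhomogeneous Neumann u'(0) = 1, u'(5/3) = 2. [u' v]_0^5/3 = (2)·v(5/3) − (1)·v(0) = 2·v(5/3) − v(0). Take V = H^1(0, 5/3); boundary term becomes part of RHS.
Weak formulation: find u (satisfying any essential BC) such that ∫_0^5/3 u'(x) v'(x) dx = ∫_0^5/3 f v dx + 2·v(5/3) − v(0) for all v ∈ V (Neumann data are natural BCs: they enter the RHS as boundary terms).
Substituting f(x) = 5*cos(9*π*x/5) - 3/5, the right-hand side is ∫_0^5/3 (5*cos(9*π*x/5) - 3/5) v dx + 2·v(5/3) − v(0).
Compatibility check (pure Neumann): taking v ≡ 1 ∈ V gives 0 = ∫_0^5/3 f dx + (2) − (1), i.e. ∫_0^5/3 f dx must equal u'(0) − u'(5/3) = -1. Indeed ∫_0^5/3 (5*cos(9*π*x/5) - 3/5) dx = -1, so the data are compatible. The solution is then unique only up to an additive constant (fix it e.g. by requiring ∫_0^5/3 u dx = 0).


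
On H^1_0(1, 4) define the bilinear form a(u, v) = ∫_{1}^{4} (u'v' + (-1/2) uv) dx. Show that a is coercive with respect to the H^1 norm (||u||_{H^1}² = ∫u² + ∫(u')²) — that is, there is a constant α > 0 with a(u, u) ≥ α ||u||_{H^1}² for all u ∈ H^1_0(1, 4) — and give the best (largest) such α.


α = (-9/2 + π^2)/(9 + π^2)

Coercivity of a(·,·) on H^1_0(1, 4) means a(u, u) ≥ α ||u||_{H^1}² for every u ∈ H^1_0.
The interval has length L = 3, and Poincaré/coercivity depend only on L. Here a(u, u) = ∫(u')² + (-1/2)·∫u².
Here c = -1/2 < 0 with |c| < (π/L)² = π^2/9, so coercivity still holds. The condition a(u,u) ≥ α||u||_{H^1}² reads (1−α)∫(u')² ≥ (α−c)∫u². Any admissible α is ≤ 1 (rapidly oscillating u have ∫u²/∫(u')² → 0), and α = 1 would force 0 ≥ (1−c)∫u², impossible since c < 1; so 1−α > 0. By the sharp Poincaré inequality on H^1_0 of an interval of length L, ∫(u')² ≥ (π/L)²∫u² with equality for the first sine mode sin(π(x−x₀)/L) (x₀ the left endpoint), so the inequality holds for all u iff (1−α)(π/L)² ≥ α − c, i.e. α ≤ ((π/L)² + c)/((π/L)² + 1) = (1 + c(L/π)²)/(1 + (L/π)²). (Direct route, valid since c ≤ 0: Poincaré gives c∫u² ≥ c(L/π)²∫(u')², so a(u,u) ≥ (1 + c(L/π)²)∫(u')², while ||u||_{H^1}² ≤ (1 + (L/π)²)∫(u')²; dividing yields the same α.) With (π/L)² = π^2/9 and c = -1/2, the largest admissible constant is α = ((π/L)² + c)/((π/L)² + 1).
Simplifying, α = (-9/2 + π^2)/(9 + π^2).


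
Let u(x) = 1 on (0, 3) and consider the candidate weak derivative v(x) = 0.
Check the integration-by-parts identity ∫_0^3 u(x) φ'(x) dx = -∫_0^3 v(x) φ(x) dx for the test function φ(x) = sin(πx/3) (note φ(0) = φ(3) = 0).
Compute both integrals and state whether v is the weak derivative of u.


LHS = 0, RHS = 0. Yes, v = u' weakly.

u(x) = 1, classical derivative u'(x) = 0.
φ(x) = sin(πx/3), so φ'(x) = π*cos(π*x/3)/3.
Note φ(0) = φ(3) = 0, so the boundary term u·φ vanishes.
LHS = ∫_0^3 u(x) φ'(x) dx = ∫_0^3 (π*cos(π*x/3)/3) dx. Term by term:
  ∫_0^3 π*cos(π*x/3)/3 dx = 0.
So LHS = 0.
∫_0^3 v(x) φ(x) dx = ∫_0^3 (0) dx. Term by term:
  ∫_0^3 0 dx = 0.
So RHS = -∫_0^3 v(x) φ(x) dx = 0.
LHS = RHS, so the identity holds for this test φ.
Moreover u is smooth here and v(x) = u'(x) = 0 pointwise, so the identity holds for every test function. Hence v is the weak derivative of u.


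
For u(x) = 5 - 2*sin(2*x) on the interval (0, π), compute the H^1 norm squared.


||u||_{H^1(0,π)}^2 = 35*π

u'(x) = -4*cos(2*x).
Expand u² and (u')² and integrate term by term on (0, π), using: for integers n ≥ 1, ∫_0^π sin²(nx) dx = ∫_0^π cos²(nx) dx = π/2; for n ≠ n', ∫_0^π sin(nx)sin(n'x) dx = ∫_0^π cos(nx)cos(n'x) dx = 0; and by product-to-sum, ∫_0^π sin(nx)cos(n'x) dx = ½∫_0^π [sin((n+n')x) + sin((n−n')x)] dx, which is 0 when n+n' is even and 2n/(n²−n'²) when n+n' is odd (it need not vanish on (0, π)). For the constant mode: ∫_0^π 1 dx = π, ∫_0^π cos(nx) dx = 0, ∫_0^π sin(nx) dx = (1−(−1)^n)/n.
  u² squared terms: (5)²·∫1 dx = 25·π = 25*π;  (-2)²·∫sin(2x)² dx = 4·π/2 = 2*π.
  u² cross terms: 2·(5)·(-2)·∫1·sin(2x) dx = -20·(0) = 0.
  So ∫_0^π u² dx = 25*π + 2*π + 0 = 27*π.
  (u')² squared terms: (-4)²·∫cos(2x)² dx = 16·π/2 = 8*π.
  So ∫_0^π (u')² dx = 8*π.
||u||_{H^1}^2 = (27*π) + (8*π) = 35*π.
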